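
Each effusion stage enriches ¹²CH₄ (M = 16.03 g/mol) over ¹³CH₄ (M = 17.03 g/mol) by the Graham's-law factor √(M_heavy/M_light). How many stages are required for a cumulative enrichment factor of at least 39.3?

122

With α = √(17.03/16.03) per stage, ln α = ½ ln(1.06238) = 0.03026.
Need α^N ≥ 39.3 ⇒ N ≥ ln(39.3) / ln α = 3.671 / 0.03026 = 121.33.
Minimum whole number of stages: N = 122.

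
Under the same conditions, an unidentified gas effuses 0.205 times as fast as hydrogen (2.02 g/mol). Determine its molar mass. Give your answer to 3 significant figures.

Using Graham's law: rate_X/rate_H₂ = √(M_H₂/M_X).
0.205 = √(2.02/M_X)
M_X = 2.02 / 0.205² = 2.02 / 0.04202 = 48.1 g/mol

48.1 g/mol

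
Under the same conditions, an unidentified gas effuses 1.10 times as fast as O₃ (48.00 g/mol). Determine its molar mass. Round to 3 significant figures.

Graham's law gives rate_X/rate_O₃ = √(M_O₃/M_X).
1.10 = √(48.00/M_X)
M_X = 48.00 / 1.10² = 48.00 / 1.210 = 39.7 g/mol

39.7 g/mol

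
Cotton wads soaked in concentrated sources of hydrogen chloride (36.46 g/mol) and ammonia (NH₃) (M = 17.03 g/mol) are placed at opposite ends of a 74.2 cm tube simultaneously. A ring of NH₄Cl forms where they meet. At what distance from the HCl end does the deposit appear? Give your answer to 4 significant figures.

In equal time, each gas travels a distance ∝ its rate ∝ 1/√M, so d_HCl/d_NH₃ = √(M_NH₃/M_HCl) = √(17.03/36.46) = 0.6834.
With d_HCl + d_NH₃ = 74.2 cm, d_NH₃ = 74.2/(1 + 0.6834) = 44.08 cm.
d_HCl = 74.2 − 44.08 = 30.12 cm.

30.12 cm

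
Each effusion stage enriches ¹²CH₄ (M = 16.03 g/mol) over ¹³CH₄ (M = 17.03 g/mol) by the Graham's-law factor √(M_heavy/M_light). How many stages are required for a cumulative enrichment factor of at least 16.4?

93

Per stage α = (17.03/16.03)^(1/2) = 1.06238^0.5, giving ln α = 0.03026.
Need α^N ≥ 16.4 ⇒ N ≥ ln(16.4) / ln α = 2.797 / 0.03026 = 92.45.
Rounding up, N = 93 stages.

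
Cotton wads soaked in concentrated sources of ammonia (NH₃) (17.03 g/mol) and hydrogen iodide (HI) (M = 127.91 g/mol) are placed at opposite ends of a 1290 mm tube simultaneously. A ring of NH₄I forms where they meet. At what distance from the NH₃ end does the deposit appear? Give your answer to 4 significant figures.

945.1 mm

In equal time, each gas travels a distance ∝ its rate ∝ 1/√M, so d_NH₃/d_HI = √(M_HI/M_NH₃) = √(127.91/17.03) = 2.741.
With d_NH₃ + d_HI = 1290 mm, d_HI = 1290/(1 + 2.741) = 344.9 mm.
d_NH₃ = 1290 − 344.9 = 945.1 mm.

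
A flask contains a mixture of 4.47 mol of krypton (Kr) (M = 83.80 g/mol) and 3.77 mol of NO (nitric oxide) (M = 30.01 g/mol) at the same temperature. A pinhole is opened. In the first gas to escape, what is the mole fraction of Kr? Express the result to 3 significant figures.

0.415

Effusion rate of each component ∝ n_i/√M_i (partial pressure × 1/√M).
Mole fraction of Kr in the effusate = (n_Kr/√M_Kr) / (n_Kr/√M_Kr + n_NO/√M_NO)
= (4.47/√83.80) / (4.47/√83.80 + 3.77/√30.01) = 0.4883/(0.4883 + 0.6882) = 0.415.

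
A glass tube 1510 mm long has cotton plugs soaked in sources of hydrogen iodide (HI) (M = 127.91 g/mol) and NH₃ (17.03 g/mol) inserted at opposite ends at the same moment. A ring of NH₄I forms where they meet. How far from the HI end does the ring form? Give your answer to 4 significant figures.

Graham's law gives d_HI/d_NH₃ = rate_HI/rate_NH₃ = √(M_NH₃/M_HI) = √(17.03/127.91) = 0.3649.
With d_HI + d_NH₃ = 1510 mm, d_NH₃ = 1510/(1 + 0.3649) = 1106 mm.
d_HI = 1510 − 1106 = 403.7 mm.

403.7 mm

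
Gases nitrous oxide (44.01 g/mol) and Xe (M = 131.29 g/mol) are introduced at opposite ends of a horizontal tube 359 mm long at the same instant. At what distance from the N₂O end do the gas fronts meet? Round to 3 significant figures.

In equal time, each gas travels a distance ∝ its rate ∝ 1/√M, so d_N₂O/d_Xe = √(M_Xe/M_N₂O) = √(131.29/44.01) = 1.727.
With d_N₂O + d_Xe = 359 mm, d_Xe = 359/(1 + 1.727) = 131.6 mm.
d_N₂O = 359 − 131.6 = 227 mm.

227 mm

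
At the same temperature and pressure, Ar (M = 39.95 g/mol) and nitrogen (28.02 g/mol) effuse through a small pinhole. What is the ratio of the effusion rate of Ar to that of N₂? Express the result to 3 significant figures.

0.837

Graham's law gives rate_Ar/rate_N₂ = √(M_N₂/M_Ar) = √(28.02/39.95) = √0.7014 = 0.837.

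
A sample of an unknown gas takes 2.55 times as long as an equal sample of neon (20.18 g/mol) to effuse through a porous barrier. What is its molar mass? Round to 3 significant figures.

131 g/mol

From Graham's law, t_X/t_Ne = √(M_X/M_Ne).
2.55 = √(M_X/20.18)
M_X = 20.18 × 2.55² = 20.18 × 6.502 = 131 g/mol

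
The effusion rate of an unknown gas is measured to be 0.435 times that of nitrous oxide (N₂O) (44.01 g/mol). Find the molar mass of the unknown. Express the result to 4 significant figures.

232.6 g/mol

Graham's law gives rate_X/rate_N₂O = √(M_N₂O/M_X).
0.435 = √(44.01/M_X)
M_X = 44.01 / 0.435² = 44.01 / 0.1892 = 232.6 g/mol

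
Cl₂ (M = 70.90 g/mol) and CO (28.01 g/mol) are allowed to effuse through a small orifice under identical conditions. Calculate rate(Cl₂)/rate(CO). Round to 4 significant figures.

0.6285

Using Graham's law: rate_Cl₂/rate_CO = √(M_CO/M_Cl₂) = √(28.01/70.90) = √0.3951 = 0.6285.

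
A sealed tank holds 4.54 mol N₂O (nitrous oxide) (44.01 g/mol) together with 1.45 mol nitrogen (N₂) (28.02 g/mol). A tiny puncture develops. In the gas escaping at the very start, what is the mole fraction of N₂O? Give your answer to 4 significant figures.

Each component's effusion rate ∝ (its partial pressure)·(1/√M) ∝ n_i/√M_i.
Mole fraction of N₂O in the effusate = (n_N₂O/√M_N₂O) / (n_N₂O/√M_N₂O + n_N₂/√M_N₂)
= (4.54/√44.01) / (4.54/√44.01 + 1.45/√28.02) = 0.6844/(0.6844 + 0.2739) = 0.7141.

0.7141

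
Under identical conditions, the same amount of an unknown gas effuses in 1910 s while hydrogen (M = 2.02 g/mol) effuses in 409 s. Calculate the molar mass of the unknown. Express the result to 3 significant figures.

44.1 g/mol

By Graham's law, t_X/t_H₂ = √(M_X/M_H₂).
1910/409 = 4.670 = √(M_X/2.02)
M_X = 2.02 × 4.670² = 2.02 × 21.81 = 44.1 g/mol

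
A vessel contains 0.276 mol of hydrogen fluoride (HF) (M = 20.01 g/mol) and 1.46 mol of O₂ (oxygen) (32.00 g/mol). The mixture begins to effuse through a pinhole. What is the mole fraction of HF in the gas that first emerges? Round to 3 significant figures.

0.193

Each component's effusion rate ∝ (its partial pressure)·(1/√M) ∝ n_i/√M_i.
x_HF(eff) = (n_HF/√M_HF) / (n_HF/√M_HF + n_O₂/√M_O₂)
= (0.276/√20.01) / (0.276/√20.01 + 1.46/√32.00) = 0.06170/(0.06170 + 0.2581) = 0.193.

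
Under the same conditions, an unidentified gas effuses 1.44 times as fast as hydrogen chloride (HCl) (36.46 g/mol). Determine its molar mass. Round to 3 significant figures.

17.6 g/mol

From Graham's law, rate_X/rate_HCl = √(M_HCl/M_X).
1.44 = √(36.46/M_X)
M_X = 36.46 / 1.44² = 36.46 / 2.074 = 17.6 g/mol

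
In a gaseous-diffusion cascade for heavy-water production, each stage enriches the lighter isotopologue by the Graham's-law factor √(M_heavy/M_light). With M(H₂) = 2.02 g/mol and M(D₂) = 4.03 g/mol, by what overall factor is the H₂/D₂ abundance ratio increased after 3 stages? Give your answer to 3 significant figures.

2.82

After 3 stages the ratio has grown by (√(4.03/2.02))^3 = (4.03/2.02)^(3/2).
= 1.99505^(3/2) = 2.82.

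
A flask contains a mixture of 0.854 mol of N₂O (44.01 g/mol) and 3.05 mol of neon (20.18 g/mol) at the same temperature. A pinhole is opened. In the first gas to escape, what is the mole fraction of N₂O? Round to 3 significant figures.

0.159

The effusion rate of species i is ∝ p_i/√M_i ∝ n_i/√M_i.
x_N₂O(eff) = (n_N₂O/√M_N₂O) / (n_N₂O/√M_N₂O + n_Ne/√M_Ne)
= (0.854/√44.01) / (0.854/√44.01 + 3.05/√20.18) = 0.1287/(0.1287 + 0.6790) = 0.159.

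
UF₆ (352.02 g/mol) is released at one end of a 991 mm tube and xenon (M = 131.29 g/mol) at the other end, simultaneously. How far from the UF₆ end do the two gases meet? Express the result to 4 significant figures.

The fronts meet when d_UF₆ + d_Xe = L with d_UF₆/d_Xe = √(M_Xe/M_UF₆) (Graham's law). Here √(M_Xe/M_UF₆) = √(131.29/352.02) = 0.6107.
With d_UF₆ + d_Xe = 991 mm, d_Xe = 991/(1 + 0.6107) = 615.3 mm.
d_UF₆ = 991 − 615.3 = 375.7 mm.

375.7 mm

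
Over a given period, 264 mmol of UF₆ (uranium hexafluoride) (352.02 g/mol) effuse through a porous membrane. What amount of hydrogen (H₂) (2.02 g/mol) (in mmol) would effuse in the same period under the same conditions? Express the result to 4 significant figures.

3485 mmol

Graham's law gives rate_H₂/rate_UF₆ = √(M_UF₆/M_H₂) = √(352.02/2.02) = √174.3 = 13.20.
So the amount for H₂ is 264 × 13.20 = 3485 mmol.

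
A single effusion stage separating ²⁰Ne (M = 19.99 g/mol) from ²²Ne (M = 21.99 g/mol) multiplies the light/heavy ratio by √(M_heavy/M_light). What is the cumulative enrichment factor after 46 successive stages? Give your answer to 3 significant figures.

8.96

The single-stage factor is √(M_heavy/M_light), so 46 stages give [√(21.99/19.99)]^46 = (21.99/19.99)^(46/2).
= 1.10005^23 = 8.96.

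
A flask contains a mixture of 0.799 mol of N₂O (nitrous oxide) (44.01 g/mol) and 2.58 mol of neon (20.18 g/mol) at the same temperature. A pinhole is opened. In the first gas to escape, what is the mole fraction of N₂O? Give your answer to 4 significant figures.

The effusion rate of species i is ∝ p_i/√M_i ∝ n_i/√M_i.
x_N₂O(eff) = (n_N₂O/√M_N₂O) / (n_N₂O/√M_N₂O + n_Ne/√M_Ne)
= (0.799/√44.01) / (0.799/√44.01 + 2.58/√20.18) = 0.1204/(0.1204 + 0.5743) = 0.1734.

0.1734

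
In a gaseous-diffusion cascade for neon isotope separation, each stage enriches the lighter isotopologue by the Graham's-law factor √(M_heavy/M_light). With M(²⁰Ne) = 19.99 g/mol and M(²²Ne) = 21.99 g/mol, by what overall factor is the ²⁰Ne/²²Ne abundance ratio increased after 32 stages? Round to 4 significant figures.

4.598

Overall factor = α^32 with α = √(21.99/19.99), i.e. (21.99/19.99)^(32/2).
= 1.10005^16 = 4.598.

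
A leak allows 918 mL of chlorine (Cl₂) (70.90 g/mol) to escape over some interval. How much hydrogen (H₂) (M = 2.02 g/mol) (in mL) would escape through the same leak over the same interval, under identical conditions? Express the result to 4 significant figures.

5439 mL

Since effusion rate ∝ 1/√M, rate_H₂/rate_Cl₂ = √(M_Cl₂/M_H₂) = √(70.90/2.02) = √35.10 = 5.924.
So the volume for H₂ is 918 × 5.924 = 5439 mL.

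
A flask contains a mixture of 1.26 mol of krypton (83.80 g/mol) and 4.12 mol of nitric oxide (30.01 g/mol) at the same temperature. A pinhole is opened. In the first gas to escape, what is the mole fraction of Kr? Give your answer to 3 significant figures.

0.155

Rate_i ∝ x_i/√M_i (Graham's law weighted by mole fraction), so the effusate composition follows n_i/√M_i.
So x_Kr in the escaping gas = (n_Kr/√M_Kr) / Σ(n_i/√M_i)
= (1.26/√83.80) / (1.26/√83.80 + 4.12/√30.01) = 0.1376/(0.1376 + 0.7521) = 0.155.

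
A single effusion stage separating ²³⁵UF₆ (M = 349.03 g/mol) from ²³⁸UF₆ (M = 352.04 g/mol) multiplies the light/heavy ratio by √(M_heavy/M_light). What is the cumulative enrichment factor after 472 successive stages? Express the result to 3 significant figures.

The single-stage factor is √(M_heavy/M_light), so 472 stages give [√(352.04/349.03)]^472 = (352.04/349.03)^(472/2).
= 1.00862^236 = 7.59.

7.59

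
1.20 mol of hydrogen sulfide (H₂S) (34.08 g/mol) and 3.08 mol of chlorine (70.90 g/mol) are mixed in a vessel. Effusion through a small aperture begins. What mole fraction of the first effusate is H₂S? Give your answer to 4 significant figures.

Rate_i ∝ x_i/√M_i (Graham's law weighted by mole fraction), so the effusate composition follows n_i/√M_i.
Mole fraction of H₂S in the effusate = (n_H₂S/√M_H₂S) / (n_H₂S/√M_H₂S + n_Cl₂/√M_Cl₂)
= (1.20/√34.08) / (1.20/√34.08 + 3.08/√70.90) = 0.2056/(0.2056 + 0.3658) = 0.3598.

0.3598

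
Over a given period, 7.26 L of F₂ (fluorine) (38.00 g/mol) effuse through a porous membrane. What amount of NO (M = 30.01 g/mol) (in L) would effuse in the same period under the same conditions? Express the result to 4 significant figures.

Using Graham's law: rate_NO/rate_F₂ = √(M_F₂/M_NO) = √(38.00/30.01) = √1.266 = 1.125.
So the volume for NO is 7.26 × 1.125 = 8.169 L.

8.169 L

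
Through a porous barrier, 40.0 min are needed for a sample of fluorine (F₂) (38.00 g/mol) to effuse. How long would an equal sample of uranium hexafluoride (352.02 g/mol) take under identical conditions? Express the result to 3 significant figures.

122 min

By Graham's law, t_UF₆/t_F₂ = √(M_UF₆/M_F₂) = √(352.02/38.00) = √9.264 = 3.044.
So the time for UF₆ is 40.0 × 3.044 = 122 min.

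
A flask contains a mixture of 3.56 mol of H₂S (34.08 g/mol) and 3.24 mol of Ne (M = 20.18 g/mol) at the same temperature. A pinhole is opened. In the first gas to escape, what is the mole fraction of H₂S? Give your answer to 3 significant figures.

Each component's effusion rate ∝ (its partial pressure)·(1/√M) ∝ n_i/√M_i.
So x_H₂S in the escaping gas = (n_H₂S/√M_H₂S) / Σ(n_i/√M_i)
= (3.56/√34.08) / (3.56/√34.08 + 3.24/√20.18) = 0.6098/(0.6098 + 0.7212) = 0.458.

0.458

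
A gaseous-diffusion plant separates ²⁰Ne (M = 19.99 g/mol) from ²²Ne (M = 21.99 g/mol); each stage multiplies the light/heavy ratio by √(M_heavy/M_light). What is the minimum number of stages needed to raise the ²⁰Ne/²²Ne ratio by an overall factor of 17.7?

Per stage α = (21.99/19.99)^(1/2) = 1.10005^0.5, giving ln α = 0.04768.
Need α^N ≥ 17.7 ⇒ N ≥ ln(17.7) / ln α = 2.874 / 0.04768 = 60.27.
Rounding up, N = 61 stages.

61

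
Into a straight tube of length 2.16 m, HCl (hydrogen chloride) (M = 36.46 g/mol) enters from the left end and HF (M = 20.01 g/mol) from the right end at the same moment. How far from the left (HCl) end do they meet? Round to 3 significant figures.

Distances travelled in equal time are proportional to diffusion rates, so d_HCl/d_HF = √(M_HF/M_HCl) = √(20.01/36.46) = 0.7408.
With d_HCl + d_HF = 2.16 m, d_HF = 2.16/(1 + 0.7408) = 1.241 m.
d_HCl = 2.16 − 1.241 = 0.919 m.

0.919 m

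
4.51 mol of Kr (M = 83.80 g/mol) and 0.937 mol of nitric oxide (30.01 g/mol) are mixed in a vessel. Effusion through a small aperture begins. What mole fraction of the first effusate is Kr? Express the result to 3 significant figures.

0.742

The effusion rate of species i is ∝ p_i/√M_i ∝ n_i/√M_i.
Mole fraction of Kr in the effusate = (n_Kr/√M_Kr) / (n_Kr/√M_Kr + n_NO/√M_NO)
= (4.51/√83.80) / (4.51/√83.80 + 0.937/√30.01) = 0.4927/(0.4927 + 0.1710) = 0.742.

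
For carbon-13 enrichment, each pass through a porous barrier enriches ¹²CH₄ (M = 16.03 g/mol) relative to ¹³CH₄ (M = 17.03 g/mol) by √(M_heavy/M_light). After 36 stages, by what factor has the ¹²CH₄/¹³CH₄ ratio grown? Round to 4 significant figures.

2.972

Each stage multiplies the ratio by α = √(17.03/16.03), so after 36 stages the overall factor is α^36 = (17.03/16.03)^(36/2).
= 1.06238^18 = 2.972.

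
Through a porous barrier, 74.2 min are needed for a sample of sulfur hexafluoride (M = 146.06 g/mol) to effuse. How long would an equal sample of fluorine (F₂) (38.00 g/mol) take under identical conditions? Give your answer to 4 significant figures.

By Graham's law, t_F₂/t_SF₆ = √(M_F₂/M_SF₆) = √(38.00/146.06) = √0.2602 = 0.5101.
So the time for F₂ is 74.2 × 0.5101 = 37.85 min.

37.85 min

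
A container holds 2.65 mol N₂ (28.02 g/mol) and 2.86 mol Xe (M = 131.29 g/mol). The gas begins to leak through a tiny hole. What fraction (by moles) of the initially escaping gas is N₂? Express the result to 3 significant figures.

0.667

Rate_i ∝ x_i/√M_i (Graham's law weighted by mole fraction), so the effusate composition follows n_i/√M_i.
So x_N₂ in the escaping gas = (n_N₂/√M_N₂) / Σ(n_i/√M_i)
= (2.65/√28.02) / (2.65/√28.02 + 2.86/√131.29) = 0.5006/(0.5006 + 0.2496) = 0.667.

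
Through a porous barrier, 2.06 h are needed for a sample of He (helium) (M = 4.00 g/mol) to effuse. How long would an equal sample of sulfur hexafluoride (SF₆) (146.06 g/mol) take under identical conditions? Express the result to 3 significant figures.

Since effusion rate ∝ 1/√M, t_SF₆/t_He = √(M_SF₆/M_He) = √(146.06/4.00) = √36.52 = 6.043.
So the time for SF₆ is 2.06 × 6.043 = 12.4 h.

12.4 h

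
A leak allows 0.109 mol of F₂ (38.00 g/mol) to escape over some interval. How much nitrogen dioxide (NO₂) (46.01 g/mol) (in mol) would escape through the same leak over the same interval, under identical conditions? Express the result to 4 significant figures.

Since effusion rate ∝ 1/√M, rate_NO₂/rate_F₂ = √(M_F₂/M_NO₂) = √(38.00/46.01) = √0.8259 = 0.9088.
So the amount for NO₂ is 0.109 × 0.9088 = 0.09906 mol.

0.09906 mol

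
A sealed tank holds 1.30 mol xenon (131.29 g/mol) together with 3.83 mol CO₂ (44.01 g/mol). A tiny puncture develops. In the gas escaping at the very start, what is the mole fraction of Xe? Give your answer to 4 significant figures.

Each component's effusion rate ∝ (its partial pressure)·(1/√M) ∝ n_i/√M_i.
Mole fraction of Xe in the effusate = (n_Xe/√M_Xe) / (n_Xe/√M_Xe + n_CO₂/√M_CO₂)
= (1.30/√131.29) / (1.30/√131.29 + 3.83/√44.01) = 0.1135/(0.1135 + 0.5773) = 0.1642.

0.1642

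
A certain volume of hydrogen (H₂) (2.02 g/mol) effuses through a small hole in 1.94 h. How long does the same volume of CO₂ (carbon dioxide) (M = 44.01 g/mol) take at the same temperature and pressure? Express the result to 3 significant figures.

Graham's law gives t_CO₂/t_H₂ = √(M_CO₂/M_H₂) = √(44.01/2.02) = √21.79 = 4.668.
So the time for CO₂ is 1.94 × 4.668 = 9.06 h.

9.06 h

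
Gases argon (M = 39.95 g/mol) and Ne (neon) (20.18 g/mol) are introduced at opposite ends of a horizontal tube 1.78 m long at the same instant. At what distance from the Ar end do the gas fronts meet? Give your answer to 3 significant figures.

In equal time, each gas travels a distance ∝ its rate ∝ 1/√M, so d_Ar/d_Ne = √(M_Ne/M_Ar) = √(20.18/39.95) = 0.7107.
With d_Ar + d_Ne = 1.78 m, d_Ne = 1.78/(1 + 0.7107) = 1.040 m.
d_Ar = 1.78 − 1.040 = 0.740 m.

0.740 m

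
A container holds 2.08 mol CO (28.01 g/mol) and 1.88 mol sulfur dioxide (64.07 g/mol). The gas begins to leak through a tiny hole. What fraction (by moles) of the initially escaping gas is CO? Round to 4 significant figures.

0.6259

Rate_i ∝ x_i/√M_i (Graham's law weighted by mole fraction), so the effusate composition follows n_i/√M_i.
x_CO(eff) = (n_CO/√M_CO) / (n_CO/√M_CO + n_SO₂/√M_SO₂)
= (2.08/√28.01) / (2.08/√28.01 + 1.88/√64.07) = 0.3930/(0.3930 + 0.2349) = 0.6259.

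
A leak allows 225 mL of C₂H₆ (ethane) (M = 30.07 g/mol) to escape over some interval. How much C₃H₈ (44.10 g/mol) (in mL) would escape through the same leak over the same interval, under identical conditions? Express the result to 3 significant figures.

186 mL

By Graham's law, rate_C₃H₈/rate_C₂H₆ = √(M_C₂H₆/M_C₃H₈) = √(30.07/44.10) = √0.6819 = 0.8257.
So the volume for C₃H₈ is 225 × 0.8257 = 186 mL.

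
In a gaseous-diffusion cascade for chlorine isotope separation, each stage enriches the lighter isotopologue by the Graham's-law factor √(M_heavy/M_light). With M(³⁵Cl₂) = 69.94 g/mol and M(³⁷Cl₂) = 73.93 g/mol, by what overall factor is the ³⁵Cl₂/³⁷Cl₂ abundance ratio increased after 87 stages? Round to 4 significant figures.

11.17

Each stage multiplies the ratio by α = √(73.93/69.94), so after 87 stages the overall factor is α^87 = (73.93/69.94)^(87/2).
= 1.05705^(87/2) = 11.17.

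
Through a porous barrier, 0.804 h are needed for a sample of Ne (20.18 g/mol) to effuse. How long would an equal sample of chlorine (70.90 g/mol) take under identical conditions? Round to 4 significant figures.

Graham's law gives t_Cl₂/t_Ne = √(M_Cl₂/M_Ne) = √(70.90/20.18) = √3.513 = 1.874.
So the time for Cl₂ is 0.804 × 1.874 = 1.507 h.

1.507 h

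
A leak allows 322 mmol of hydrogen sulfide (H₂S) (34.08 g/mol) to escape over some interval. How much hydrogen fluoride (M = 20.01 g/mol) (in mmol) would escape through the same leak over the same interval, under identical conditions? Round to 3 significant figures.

Graham's law gives rate_HF/rate_H₂S = √(M_H₂S/M_HF) = √(34.08/20.01) = √1.703 = 1.305.
So the amount for HF is 322 × 1.305 = 420 mmol.

420 mmol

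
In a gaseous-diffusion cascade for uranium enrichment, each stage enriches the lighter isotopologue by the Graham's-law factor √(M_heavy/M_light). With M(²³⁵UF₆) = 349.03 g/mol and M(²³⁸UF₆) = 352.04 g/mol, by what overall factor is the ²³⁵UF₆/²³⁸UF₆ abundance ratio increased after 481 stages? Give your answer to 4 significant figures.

Overall factor = α^481 with α = √(352.04/349.03), i.e. (352.04/349.03)^(481/2).
= 1.00862^(481/2) = 7.887.

7.887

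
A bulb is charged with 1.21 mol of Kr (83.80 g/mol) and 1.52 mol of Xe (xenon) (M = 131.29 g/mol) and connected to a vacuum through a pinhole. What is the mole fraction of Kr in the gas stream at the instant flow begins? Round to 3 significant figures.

0.499

The effusion rate of species i is ∝ p_i/√M_i ∝ n_i/√M_i.
Mole fraction of Kr in the effusate = (n_Kr/√M_Kr) / (n_Kr/√M_Kr + n_Xe/√M_Xe)
= (1.21/√83.80) / (1.21/√83.80 + 1.52/√131.29) = 0.1322/(0.1322 + 0.1327) = 0.499.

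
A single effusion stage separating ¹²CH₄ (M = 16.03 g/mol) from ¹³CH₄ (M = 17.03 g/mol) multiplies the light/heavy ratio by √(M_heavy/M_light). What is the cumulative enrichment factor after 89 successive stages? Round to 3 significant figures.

Overall factor = α^89 with α = √(17.03/16.03), i.e. (17.03/16.03)^(89/2).
= 1.06238^(89/2) = 14.8.

14.8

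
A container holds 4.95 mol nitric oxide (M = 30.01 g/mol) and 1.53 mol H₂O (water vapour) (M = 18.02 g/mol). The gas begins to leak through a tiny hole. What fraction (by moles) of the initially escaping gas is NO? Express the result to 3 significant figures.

0.715

The effusion rate of species i is ∝ p_i/√M_i ∝ n_i/√M_i.
x_NO(eff) = (n_NO/√M_NO) / (n_NO/√M_NO + n_H₂O/√M_H₂O)
= (4.95/√30.01) / (4.95/√30.01 + 1.53/√18.02) = 0.9036/(0.9036 + 0.3604) = 0.715.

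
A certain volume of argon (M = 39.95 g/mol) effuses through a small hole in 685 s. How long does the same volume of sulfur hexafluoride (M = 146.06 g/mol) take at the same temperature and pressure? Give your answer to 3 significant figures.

By Graham's law, t_SF₆/t_Ar = √(M_SF₆/M_Ar) = √(146.06/39.95) = √3.656 = 1.912.
So the time for SF₆ is 685 × 1.912 = 1310 s.

1310 s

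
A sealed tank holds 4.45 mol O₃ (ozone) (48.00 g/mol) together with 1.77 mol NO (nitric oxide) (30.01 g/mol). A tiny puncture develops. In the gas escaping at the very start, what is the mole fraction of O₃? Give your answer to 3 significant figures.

Effusion rate of each component ∝ n_i/√M_i (partial pressure × 1/√M).
x_O₃(eff) = (n_O₃/√M_O₃) / (n_O₃/√M_O₃ + n_NO/√M_NO)
= (4.45/√48.00) / (4.45/√48.00 + 1.77/√30.01) = 0.6423/(0.6423 + 0.3231) = 0.665.

0.665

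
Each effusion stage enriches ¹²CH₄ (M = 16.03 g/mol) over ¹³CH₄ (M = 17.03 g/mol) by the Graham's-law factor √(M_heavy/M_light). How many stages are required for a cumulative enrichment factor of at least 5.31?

With α = √(17.03/16.03) per stage, ln α = ½ ln(1.06238) = 0.03026.
Need α^N ≥ 5.31 ⇒ N ≥ ln(5.31) / ln α = 1.670 / 0.03026 = 55.18.
Minimum whole number of stages: N = 56.

56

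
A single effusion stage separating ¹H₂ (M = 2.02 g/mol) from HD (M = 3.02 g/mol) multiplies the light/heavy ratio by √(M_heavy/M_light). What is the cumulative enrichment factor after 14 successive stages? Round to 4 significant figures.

After 14 stages the ratio has grown by (√(3.02/2.02))^14 = (3.02/2.02)^(14/2).
= 1.49505^7 = 16.70.

16.70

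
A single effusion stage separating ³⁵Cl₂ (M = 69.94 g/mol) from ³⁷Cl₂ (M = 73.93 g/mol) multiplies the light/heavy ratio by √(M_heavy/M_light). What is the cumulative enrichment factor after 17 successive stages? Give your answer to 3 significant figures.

Each stage multiplies the ratio by α = √(73.93/69.94), so after 17 stages the overall factor is α^17 = (73.93/69.94)^(17/2).
= 1.05705^(17/2) = 1.60.

1.60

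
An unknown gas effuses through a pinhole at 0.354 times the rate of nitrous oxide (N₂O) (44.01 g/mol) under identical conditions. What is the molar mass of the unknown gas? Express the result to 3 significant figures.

By Graham's law, rate_X/rate_N₂O = √(M_N₂O/M_X).
0.354 = √(44.01/M_X)
M_X = 44.01 / 0.354² = 44.01 / 0.1253 = 351 g/mol

351 g/mol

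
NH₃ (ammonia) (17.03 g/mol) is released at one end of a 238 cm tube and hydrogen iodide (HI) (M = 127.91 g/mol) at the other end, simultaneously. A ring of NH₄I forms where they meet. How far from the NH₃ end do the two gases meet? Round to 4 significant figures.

174.4 cm

Graham's law gives d_NH₃/d_HI = rate_NH₃/rate_HI = √(M_HI/M_NH₃) = √(127.91/17.03) = 2.741.
With d_NH₃ + d_HI = 238 cm, d_HI = 238/(1 + 2.741) = 63.63 cm.
d_NH₃ = 238 − 63.63 = 174.4 cm.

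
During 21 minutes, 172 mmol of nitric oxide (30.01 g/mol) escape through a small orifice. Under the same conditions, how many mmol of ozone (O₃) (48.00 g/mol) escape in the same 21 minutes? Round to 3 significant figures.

By Graham's law, rate_O₃/rate_NO = √(M_NO/M_O₃) = √(30.01/48.00) = √0.6252 = 0.7907.
So the amount for O₃ is 172 × 0.7907 = 136 mmol.

136 mmol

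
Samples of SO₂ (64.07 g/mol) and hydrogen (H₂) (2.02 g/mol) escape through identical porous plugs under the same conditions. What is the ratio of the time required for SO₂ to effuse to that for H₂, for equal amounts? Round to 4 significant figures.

Since effusion rate ∝ 1/√M, t_SO₂/t_H₂ = √(M_SO₂/M_H₂) = √(64.07/2.02) = √31.72 = 5.632.

5.632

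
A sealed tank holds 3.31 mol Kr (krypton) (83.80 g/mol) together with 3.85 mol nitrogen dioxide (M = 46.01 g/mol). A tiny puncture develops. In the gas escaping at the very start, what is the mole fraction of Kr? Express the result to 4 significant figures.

Effusion rate of each component ∝ n_i/√M_i (partial pressure × 1/√M).
So x_Kr in the escaping gas = (n_Kr/√M_Kr) / Σ(n_i/√M_i)
= (3.31/√83.80) / (3.31/√83.80 + 3.85/√46.01) = 0.3616/(0.3616 + 0.5676) = 0.3891.

0.3891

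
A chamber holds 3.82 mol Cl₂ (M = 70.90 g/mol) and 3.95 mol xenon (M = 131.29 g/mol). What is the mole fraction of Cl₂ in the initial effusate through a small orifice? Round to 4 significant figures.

0.5682

Rate_i ∝ x_i/√M_i (Graham's law weighted by mole fraction), so the effusate composition follows n_i/√M_i.
x_Cl₂(eff) = (n_Cl₂/√M_Cl₂) / (n_Cl₂/√M_Cl₂ + n_Xe/√M_Xe)
= (3.82/√70.90) / (3.82/√70.90 + 3.95/√131.29) = 0.4537/(0.4537 + 0.3447) = 0.5682.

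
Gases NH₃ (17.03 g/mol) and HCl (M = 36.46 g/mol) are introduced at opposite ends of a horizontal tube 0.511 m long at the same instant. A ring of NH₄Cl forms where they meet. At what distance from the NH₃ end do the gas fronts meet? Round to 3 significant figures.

The fronts meet when d_NH₃ + d_HCl = L with d_NH₃/d_HCl = √(M_HCl/M_NH₃) (Graham's law). Here √(M_HCl/M_NH₃) = √(36.46/17.03) = 1.463.
With d_NH₃ + d_HCl = 0.511 m, d_HCl = 0.511/(1 + 1.463) = 0.2075 m.
d_NH₃ = 0.511 − 0.2075 = 0.304 m.

0.304 m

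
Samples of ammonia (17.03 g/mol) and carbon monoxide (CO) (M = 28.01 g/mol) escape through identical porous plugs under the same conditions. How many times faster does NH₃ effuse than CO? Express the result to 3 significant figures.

By Graham's law, rate_NH₃/rate_CO = √(M_CO/M_NH₃) = √(28.01/17.03) = √1.645 = 1.28.

1.28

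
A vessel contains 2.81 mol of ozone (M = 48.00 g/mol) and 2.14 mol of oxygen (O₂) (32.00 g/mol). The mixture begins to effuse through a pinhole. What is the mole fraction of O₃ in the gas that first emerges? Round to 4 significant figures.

Rate_i ∝ x_i/√M_i (Graham's law weighted by mole fraction), so the effusate composition follows n_i/√M_i.
So x_O₃ in the escaping gas = (n_O₃/√M_O₃) / Σ(n_i/√M_i)
= (2.81/√48.00) / (2.81/√48.00 + 2.14/√32.00) = 0.4056/(0.4056 + 0.3783) = 0.5174.

0.5174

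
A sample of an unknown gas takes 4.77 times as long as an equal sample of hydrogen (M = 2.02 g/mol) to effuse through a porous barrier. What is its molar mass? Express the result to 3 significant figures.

46.0 g/mol

Graham's law gives t_X/t_H₂ = √(M_X/M_H₂).
4.77 = √(M_X/2.02)
M_X = 2.02 × 4.77² = 2.02 × 22.75 = 46.0 g/mol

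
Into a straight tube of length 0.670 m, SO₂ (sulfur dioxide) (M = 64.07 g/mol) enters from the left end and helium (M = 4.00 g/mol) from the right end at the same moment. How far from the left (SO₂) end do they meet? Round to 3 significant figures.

0.134 m

In equal time, each gas travels a distance ∝ its rate ∝ 1/√M, so d_SO₂/d_He = √(M_He/M_SO₂) = √(4.00/64.07) = 0.2499.
With d_SO₂ + d_He = 0.670 m, d_He = 0.670/(1 + 0.2499) = 0.5361 m.
d_SO₂ = 0.670 − 0.5361 = 0.134 m.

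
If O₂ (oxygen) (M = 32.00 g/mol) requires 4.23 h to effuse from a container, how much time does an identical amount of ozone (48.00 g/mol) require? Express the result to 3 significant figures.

5.18 h

By Graham's law, t_O₃/t_O₂ = √(M_O₃/M_O₂) = √(48.00/32.00) = √1.500 = 1.225.
So the time for O₃ is 4.23 × 1.225 = 5.18 h.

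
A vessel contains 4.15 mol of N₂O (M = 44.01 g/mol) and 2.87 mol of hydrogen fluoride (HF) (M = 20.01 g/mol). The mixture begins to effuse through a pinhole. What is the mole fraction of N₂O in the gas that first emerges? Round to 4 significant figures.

Each component's effusion rate ∝ (its partial pressure)·(1/√M) ∝ n_i/√M_i.
x_N₂O(eff) = (n_N₂O/√M_N₂O) / (n_N₂O/√M_N₂O + n_HF/√M_HF)
= (4.15/√44.01) / (4.15/√44.01 + 2.87/√20.01) = 0.6256/(0.6256 + 0.6416) = 0.4937.

0.4937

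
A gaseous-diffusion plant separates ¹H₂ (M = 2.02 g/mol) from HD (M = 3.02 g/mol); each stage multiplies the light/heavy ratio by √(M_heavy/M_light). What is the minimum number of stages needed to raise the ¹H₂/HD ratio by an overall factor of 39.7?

19

Per stage α = (3.02/2.02)^(1/2) = 1.49505^0.5, giving ln α = 0.2011.
Need α^N ≥ 39.7 ⇒ N ≥ ln(39.7) / ln α = 3.681 / 0.2011 = 18.31.
Minimum whole number of stages: N = 19.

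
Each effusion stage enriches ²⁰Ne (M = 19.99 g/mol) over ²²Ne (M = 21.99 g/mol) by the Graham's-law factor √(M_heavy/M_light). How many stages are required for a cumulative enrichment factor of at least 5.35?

36

With α = √(21.99/19.99) per stage, ln α = ½ ln(1.10005) = 0.04768.
Need α^N ≥ 5.35 ⇒ N ≥ ln(5.35) / ln α = 1.677 / 0.04768 = 35.18.
Rounding up, N = 36 stages.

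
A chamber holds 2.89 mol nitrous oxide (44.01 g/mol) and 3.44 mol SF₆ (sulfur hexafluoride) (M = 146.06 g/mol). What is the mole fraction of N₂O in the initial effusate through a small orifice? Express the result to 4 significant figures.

The effusion rate of species i is ∝ p_i/√M_i ∝ n_i/√M_i.
Mole fraction of N₂O in the effusate = (n_N₂O/√M_N₂O) / (n_N₂O/√M_N₂O + n_SF₆/√M_SF₆)
= (2.89/√44.01) / (2.89/√44.01 + 3.44/√146.06) = 0.4356/(0.4356 + 0.2846) = 0.6048.

0.6048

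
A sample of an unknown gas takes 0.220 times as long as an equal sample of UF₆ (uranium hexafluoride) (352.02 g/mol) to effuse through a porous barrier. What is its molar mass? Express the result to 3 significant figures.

17.0 g/mol

Graham's law gives t_X/t_UF₆ = √(M_X/M_UF₆).
0.220 = √(M_X/352.02)
M_X = 352.02 × 0.220² = 352.02 × 0.04840 = 17.0 g/mol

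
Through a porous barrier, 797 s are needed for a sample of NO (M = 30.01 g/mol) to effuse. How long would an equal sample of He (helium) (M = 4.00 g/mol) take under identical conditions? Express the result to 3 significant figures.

By Graham's law, t_He/t_NO = √(M_He/M_NO) = √(4.00/30.01) = √0.1333 = 0.3651.
So the time for He is 797 × 0.3651 = 291 s.

291 s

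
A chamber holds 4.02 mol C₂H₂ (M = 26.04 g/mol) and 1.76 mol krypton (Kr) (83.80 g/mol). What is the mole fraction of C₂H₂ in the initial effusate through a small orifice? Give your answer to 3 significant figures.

The effusion rate of species i is ∝ p_i/√M_i ∝ n_i/√M_i.
So x_C₂H₂ in the escaping gas = (n_C₂H₂/√M_C₂H₂) / Σ(n_i/√M_i)
= (4.02/√26.04) / (4.02/√26.04 + 1.76/√83.80) = 0.7878/(0.7878 + 0.1923) = 0.804.

0.804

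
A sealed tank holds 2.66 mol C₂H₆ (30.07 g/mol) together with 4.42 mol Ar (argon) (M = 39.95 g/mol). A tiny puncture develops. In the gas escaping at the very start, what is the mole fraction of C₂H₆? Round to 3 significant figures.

0.410

Effusion rate of each component ∝ n_i/√M_i (partial pressure × 1/√M).
Mole fraction of C₂H₆ in the effusate = (n_C₂H₆/√M_C₂H₆) / (n_C₂H₆/√M_C₂H₆ + n_Ar/√M_Ar)
= (2.66/√30.07) / (2.66/√30.07 + 4.42/√39.95) = 0.4851/(0.4851 + 0.6993) = 0.410.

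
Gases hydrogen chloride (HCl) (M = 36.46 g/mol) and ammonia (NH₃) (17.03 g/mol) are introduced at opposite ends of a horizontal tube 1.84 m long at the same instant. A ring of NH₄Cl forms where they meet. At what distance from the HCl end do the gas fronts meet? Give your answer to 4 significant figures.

0.7470 m

The fronts meet when d_HCl + d_NH₃ = L with d_HCl/d_NH₃ = √(M_NH₃/M_HCl) (Graham's law). Here √(M_NH₃/M_HCl) = √(17.03/36.46) = 0.6834.
With d_HCl + d_NH₃ = 1.84 m, d_NH₃ = 1.84/(1 + 0.6834) = 1.093 m.
d_HCl = 1.84 − 1.093 = 0.7470 m.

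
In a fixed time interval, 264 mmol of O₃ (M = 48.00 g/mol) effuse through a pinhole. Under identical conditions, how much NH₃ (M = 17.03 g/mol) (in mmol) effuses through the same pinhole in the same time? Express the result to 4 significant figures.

443.2 mmol

Using Graham's law: rate_NH₃/rate_O₃ = √(M_O₃/M_NH₃) = √(48.00/17.03) = √2.819 = 1.679.
So the amount for NH₃ is 264 × 1.679 = 443.2 mmol.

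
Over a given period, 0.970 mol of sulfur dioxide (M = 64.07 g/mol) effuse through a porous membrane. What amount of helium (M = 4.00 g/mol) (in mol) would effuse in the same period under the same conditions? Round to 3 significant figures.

3.88 mol

Using Graham's law: rate_He/rate_SO₂ = √(M_SO₂/M_He) = √(64.07/4.00) = √16.02 = 4.002.
So the amount for He is 0.970 × 4.002 = 3.88 mol.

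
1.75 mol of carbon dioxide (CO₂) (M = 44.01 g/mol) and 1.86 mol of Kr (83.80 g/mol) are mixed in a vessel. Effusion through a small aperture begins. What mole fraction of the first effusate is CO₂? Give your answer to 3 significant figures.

0.565

Rate_i ∝ x_i/√M_i (Graham's law weighted by mole fraction), so the effusate composition follows n_i/√M_i.
Mole fraction of CO₂ in the effusate = (n_CO₂/√M_CO₂) / (n_CO₂/√M_CO₂ + n_Kr/√M_Kr)
= (1.75/√44.01) / (1.75/√44.01 + 1.86/√83.80) = 0.2638/(0.2638 + 0.2032) = 0.565.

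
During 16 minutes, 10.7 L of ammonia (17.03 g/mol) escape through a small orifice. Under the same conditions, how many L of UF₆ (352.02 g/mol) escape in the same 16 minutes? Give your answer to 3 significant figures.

2.35 L

Using Graham's law: rate_UF₆/rate_NH₃ = √(M_NH₃/M_UF₆) = √(17.03/352.02) = √0.04838 = 0.2199.
So the volume for UF₆ is 10.7 × 0.2199 = 2.35 L.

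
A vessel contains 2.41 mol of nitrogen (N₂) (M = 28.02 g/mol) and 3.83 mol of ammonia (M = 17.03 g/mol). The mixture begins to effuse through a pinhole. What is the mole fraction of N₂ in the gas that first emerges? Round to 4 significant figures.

0.3291

Effusion rate of each component ∝ n_i/√M_i (partial pressure × 1/√M).
Mole fraction of N₂ in the effusate = (n_N₂/√M_N₂) / (n_N₂/√M_N₂ + n_NH₃/√M_NH₃)
= (2.41/√28.02) / (2.41/√28.02 + 3.83/√17.03) = 0.4553/(0.4553 + 0.9281) = 0.3291.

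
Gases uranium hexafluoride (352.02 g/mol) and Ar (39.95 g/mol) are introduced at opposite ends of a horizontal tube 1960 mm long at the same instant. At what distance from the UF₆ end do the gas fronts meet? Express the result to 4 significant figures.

493.9 mm

Distances travelled in equal time are proportional to diffusion rates, so d_UF₆/d_Ar = √(M_Ar/M_UF₆) = √(39.95/352.02) = 0.3369.
With d_UF₆ + d_Ar = 1960 mm, d_Ar = 1960/(1 + 0.3369) = 1466 mm.
d_UF₆ = 1960 − 1466 = 493.9 mm.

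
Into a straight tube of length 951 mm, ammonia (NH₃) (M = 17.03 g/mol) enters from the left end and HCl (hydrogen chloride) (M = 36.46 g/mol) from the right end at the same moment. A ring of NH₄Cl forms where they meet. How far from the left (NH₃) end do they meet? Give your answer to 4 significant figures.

564.9 mm

In equal time, each gas travels a distance ∝ its rate ∝ 1/√M, so d_NH₃/d_HCl = √(M_HCl/M_NH₃) = √(36.46/17.03) = 1.463.
With d_NH₃ + d_HCl = 951 mm, d_HCl = 951/(1 + 1.463) = 386.1 mm.
d_NH₃ = 951 − 386.1 = 564.9 mm.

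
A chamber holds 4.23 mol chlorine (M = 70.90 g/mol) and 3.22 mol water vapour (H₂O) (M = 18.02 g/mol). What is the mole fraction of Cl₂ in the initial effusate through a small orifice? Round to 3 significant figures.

0.398

Effusion rate of each component ∝ n_i/√M_i (partial pressure × 1/√M).
Mole fraction of Cl₂ in the effusate = (n_Cl₂/√M_Cl₂) / (n_Cl₂/√M_Cl₂ + n_H₂O/√M_H₂O)
= (4.23/√70.90) / (4.23/√70.90 + 3.22/√18.02) = 0.5024/(0.5024 + 0.7585) = 0.398.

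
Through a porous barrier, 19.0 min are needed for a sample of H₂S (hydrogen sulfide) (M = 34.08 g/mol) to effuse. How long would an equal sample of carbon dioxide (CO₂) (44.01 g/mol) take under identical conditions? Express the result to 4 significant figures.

21.59 min

By Graham's law, t_CO₂/t_H₂S = √(M_CO₂/M_H₂S) = √(44.01/34.08) = √1.291 = 1.136.
So the time for CO₂ is 19.0 × 1.136 = 21.59 min.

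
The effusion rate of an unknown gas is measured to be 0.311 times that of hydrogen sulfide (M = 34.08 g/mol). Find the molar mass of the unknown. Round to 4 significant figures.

Graham's law gives rate_X/rate_H₂S = √(M_H₂S/M_X).
0.311 = √(34.08/M_X)
M_X = 34.08 / 0.311² = 34.08 / 0.09672 = 352.4 g/mol

352.4 g/mol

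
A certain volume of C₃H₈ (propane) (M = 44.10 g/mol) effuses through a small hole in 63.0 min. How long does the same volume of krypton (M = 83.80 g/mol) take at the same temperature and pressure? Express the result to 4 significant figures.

86.84 min

Graham's law gives t_Kr/t_C₃H₈ = √(M_Kr/M_C₃H₈) = √(83.80/44.10) = √1.900 = 1.378.
So the time for Kr is 63.0 × 1.378 = 86.84 min.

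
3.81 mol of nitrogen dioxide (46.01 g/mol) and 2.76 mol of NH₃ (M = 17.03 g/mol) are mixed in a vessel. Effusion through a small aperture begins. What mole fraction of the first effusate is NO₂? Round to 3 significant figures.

Effusion rate of each component ∝ n_i/√M_i (partial pressure × 1/√M).
So x_NO₂ in the escaping gas = (n_NO₂/√M_NO₂) / Σ(n_i/√M_i)
= (3.81/√46.01) / (3.81/√46.01 + 2.76/√17.03) = 0.5617/(0.5617 + 0.6688) = 0.456.

0.456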